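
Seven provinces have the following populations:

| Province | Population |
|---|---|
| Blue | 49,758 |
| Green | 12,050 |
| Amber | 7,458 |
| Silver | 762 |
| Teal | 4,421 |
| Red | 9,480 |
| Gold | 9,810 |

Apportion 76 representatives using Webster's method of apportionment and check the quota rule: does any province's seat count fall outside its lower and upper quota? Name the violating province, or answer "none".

Blue

Standard quotas: Blue 40.342, Green 9.770, Amber 6.047, Silver 0.618, Teal 3.584, Red 7.686, Gold 7.954.
Webster allocation: Blue 39, Green 10, Amber 6, Silver 1, Teal 4, Red 8, Gold 8.
Blue has quota 40.342 (lower 40, upper 41) but receives 39 — outside the quota interval.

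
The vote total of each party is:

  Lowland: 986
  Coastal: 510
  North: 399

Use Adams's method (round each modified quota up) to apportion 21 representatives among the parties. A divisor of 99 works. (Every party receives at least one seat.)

With modified divisor 99: modified quotas Lowland 9.960, Coastal 5.152, North 4.030.
Rounding up: Lowland 10, Coastal 6, North 5 (total 21).

Lowland=10, Coastal=6, North=5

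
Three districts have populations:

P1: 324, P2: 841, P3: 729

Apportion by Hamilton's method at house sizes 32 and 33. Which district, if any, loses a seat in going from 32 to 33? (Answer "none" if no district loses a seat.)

At 32 seats: P1 6, P2 14, P3 12.
At 33 seats: P1 5, P2 15, P3 13.
P1 drops from 6 to 5.

P1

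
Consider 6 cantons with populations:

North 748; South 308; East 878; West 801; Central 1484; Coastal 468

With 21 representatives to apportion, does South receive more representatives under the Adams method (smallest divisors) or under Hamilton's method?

Adams: North 3, South 2, East 4, West 4, Central 6, Coastal 2.
Hamilton: North 3, South 1, East 4, West 4, Central 7, Coastal 2.
South gets 2 under Adams and 1 under Hamilton.

Adams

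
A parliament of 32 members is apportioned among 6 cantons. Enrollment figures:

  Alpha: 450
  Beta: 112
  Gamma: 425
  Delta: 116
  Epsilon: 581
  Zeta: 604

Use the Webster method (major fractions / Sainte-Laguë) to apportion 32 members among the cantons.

Standard divisor 2288/32 ≈ 71.5; standard quotas: Alpha 6.294, Beta 1.566, Gamma 5.944, Delta 1.622, Epsilon 8.126, Zeta 8.448.
Rounding to the nearest integer gives Alpha 6, Beta 2, Gamma 6, Delta 2, Epsilon 8, Zeta 8 — total 32, matching the house size, so no adjustment is needed.

Alpha=6, Beta=2, Gamma=6, Delta=2, Epsilon=8, Zeta=8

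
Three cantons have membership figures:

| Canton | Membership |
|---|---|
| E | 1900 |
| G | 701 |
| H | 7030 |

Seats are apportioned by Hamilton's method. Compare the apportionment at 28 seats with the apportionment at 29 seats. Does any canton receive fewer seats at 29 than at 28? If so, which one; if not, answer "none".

none

At 28 seats: E 6, G 2, H 20.
At 29 seats: E 6, G 2, H 21.
No canton's allocation decreased.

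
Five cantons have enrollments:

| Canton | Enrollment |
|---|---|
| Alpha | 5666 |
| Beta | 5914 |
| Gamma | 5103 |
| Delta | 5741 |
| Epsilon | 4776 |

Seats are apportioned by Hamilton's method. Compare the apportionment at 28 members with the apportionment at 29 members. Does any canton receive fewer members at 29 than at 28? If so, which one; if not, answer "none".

none

At 28 seats: Alpha 6, Beta 6, Gamma 5, Delta 6, Epsilon 5.
At 29 seats: Alpha 6, Beta 6, Gamma 6, Delta 6, Epsilon 5.
No canton's allocation decreased.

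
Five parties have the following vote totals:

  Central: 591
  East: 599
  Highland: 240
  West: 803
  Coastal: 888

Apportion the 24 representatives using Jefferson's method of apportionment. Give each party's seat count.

Central 4; East 5; Highland 2; West 6; Coastal 7

Standard divisor 3121/24 ≈ 130.042; standard quotas: Central 4.545, East 4.606, Highland 1.846, West 6.175, Coastal 6.829.
Rounding down gives 4, 4, 1, 6, 6 = 21 seats, so the divisor must be adjusted.
With modified divisor 118.68: modified quotas Central 4.980, East 5.047, Highland 2.022, West 6.766, Coastal 7.482.
Rounding down: Central 4, East 5, Highland 2, West 6, Coastal 7 (total 24).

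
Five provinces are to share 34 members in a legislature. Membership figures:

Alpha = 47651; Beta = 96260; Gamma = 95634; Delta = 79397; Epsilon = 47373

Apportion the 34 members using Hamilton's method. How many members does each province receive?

Total 366315; standard divisor 366315/34 ≈ 10773.971.
Standard quotas: Alpha 4.4228, Beta 8.9345, Gamma 8.8764, Delta 7.3693, Epsilon 4.3970.
Lower quotas: Alpha 4, Beta 8, Gamma 8, Delta 7, Epsilon 4 (sum 31, leaving 3 seats).
Remainders in descending order: Beta 0.9345, Gamma 0.8764, Alpha 0.4228, Epsilon 0.3970, Delta 0.3693.
Largest remainders: Beta, Gamma, Alpha receive the extra seats.

Alpha=5, Beta=9, Gamma=9, Delta=7, Epsilon=4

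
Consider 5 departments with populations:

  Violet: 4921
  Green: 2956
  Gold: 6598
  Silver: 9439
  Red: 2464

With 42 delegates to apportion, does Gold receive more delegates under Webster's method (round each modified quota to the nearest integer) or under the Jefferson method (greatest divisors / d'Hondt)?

Jefferson

Webster: Violet 8, Green 5, Gold 10, Silver 15, Red 4.
Jefferson: Violet 8, Green 4, Gold 11, Silver 15, Red 4.
Gold gets 10 under Webster and 11 under Jefferson.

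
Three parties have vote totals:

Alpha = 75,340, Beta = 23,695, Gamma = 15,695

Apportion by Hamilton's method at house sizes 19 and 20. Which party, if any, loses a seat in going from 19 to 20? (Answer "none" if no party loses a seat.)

none

At 19 seats: Alpha 12, Beta 4, Gamma 3.
At 20 seats: Alpha 13, Beta 4, Gamma 3.
No party's allocation decreased.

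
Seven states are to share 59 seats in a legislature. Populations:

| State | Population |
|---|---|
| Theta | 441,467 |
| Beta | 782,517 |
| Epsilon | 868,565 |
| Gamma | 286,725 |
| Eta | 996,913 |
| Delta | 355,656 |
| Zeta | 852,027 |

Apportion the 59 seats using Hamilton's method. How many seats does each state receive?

The standard divisor is 4583870/59 ≈ 77692.712.
Standard quotas: Theta 5.6822, Beta 10.0719, Epsilon 11.1795, Gamma 3.6905, Eta 12.8315, Delta 4.5777, Zeta 10.9666.
Lower quotas: Theta 5, Beta 10, Epsilon 11, Gamma 3, Eta 12, Delta 4, Zeta 10 (sum 55, leaving 4 seats).
Remainders in descending order: Zeta 0.9666, Eta 0.8315, Gamma 0.6905, Theta 0.6822, Delta 0.5777, Epsilon 0.1795, Beta 0.0719.
The surplus seats go to Zeta, Eta, Gamma, Theta.

Theta=6; Beta=10; Epsilon=11; Gamma=4; Eta=13; Delta=4; Zeta=11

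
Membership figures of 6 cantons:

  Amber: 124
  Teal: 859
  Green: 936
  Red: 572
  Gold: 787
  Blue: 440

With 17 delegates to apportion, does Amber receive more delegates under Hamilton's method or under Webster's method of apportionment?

Webster

Hamilton: Amber 0, Teal 4, Green 4, Red 3, Gold 4, Blue 2.
Webster: Amber 1, Teal 4, Green 4, Red 3, Gold 3, Blue 2.
Amber gets 0 under Hamilton and 1 under Webster.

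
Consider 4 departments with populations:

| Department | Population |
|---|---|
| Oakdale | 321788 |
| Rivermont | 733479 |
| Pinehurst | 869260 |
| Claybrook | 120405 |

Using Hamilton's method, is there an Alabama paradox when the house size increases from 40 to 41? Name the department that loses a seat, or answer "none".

Claybrook

At 40 seats: Oakdale 6, Rivermont 14, Pinehurst 17, Claybrook 3.
At 41 seats: Oakdale 7, Rivermont 15, Pinehurst 17, Claybrook 2.
Claybrook drops from 3 to 2.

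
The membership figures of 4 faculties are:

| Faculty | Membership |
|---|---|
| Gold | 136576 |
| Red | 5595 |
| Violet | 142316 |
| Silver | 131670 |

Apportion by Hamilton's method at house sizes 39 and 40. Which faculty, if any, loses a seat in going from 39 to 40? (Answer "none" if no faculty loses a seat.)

At 39 seats: Gold 13, Red 1, Violet 13, Silver 12.
At 40 seats: Gold 13, Red 0, Violet 14, Silver 13.
Red drops from 1 to 0.

Red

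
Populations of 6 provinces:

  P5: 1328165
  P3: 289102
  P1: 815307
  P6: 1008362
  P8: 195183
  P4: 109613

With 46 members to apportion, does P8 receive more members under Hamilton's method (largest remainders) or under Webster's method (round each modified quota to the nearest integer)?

Hamilton

Hamilton: P5 16, P3 4, P1 10, P6 12, P8 3, P4 1.
Webster: P5 16, P3 4, P1 10, P6 13, P8 2, P4 1.
P8 gets 3 under Hamilton and 2 under Webster.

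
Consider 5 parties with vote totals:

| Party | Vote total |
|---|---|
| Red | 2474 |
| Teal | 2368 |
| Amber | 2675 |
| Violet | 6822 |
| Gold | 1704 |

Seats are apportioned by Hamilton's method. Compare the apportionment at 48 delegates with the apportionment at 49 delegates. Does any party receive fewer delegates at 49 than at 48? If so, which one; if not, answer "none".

At 48 seats: Red 7, Teal 7, Amber 8, Violet 21, Gold 5.
At 49 seats: Red 8, Teal 7, Amber 8, Violet 21, Gold 5.
No party's allocation decreased.

none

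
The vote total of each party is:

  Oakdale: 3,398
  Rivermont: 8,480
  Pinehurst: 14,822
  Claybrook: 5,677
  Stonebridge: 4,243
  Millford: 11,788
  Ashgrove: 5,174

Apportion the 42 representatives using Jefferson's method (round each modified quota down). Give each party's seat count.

Standard divisor 53582/42 ≈ 1275.762; standard quotas: Oakdale 2.664, Rivermont 6.647, Pinehurst 11.618, Claybrook 4.450, Stonebridge 3.326, Millford 9.240, Ashgrove 4.056.
Rounding down gives 2, 6, 11, 4, 3, 9, 4 = 39 seats, so the divisor must be adjusted.
With modified divisor 1160: modified quotas Oakdale 2.929, Rivermont 7.310, Pinehurst 12.778, Claybrook 4.894, Stonebridge 3.658, Millford 10.162, Ashgrove 4.460.
Rounding down: Oakdale 2, Rivermont 7, Pinehurst 12, Claybrook 4, Stonebridge 3, Millford 10, Ashgrove 4 (total 42).

Oakdale: 2, Rivermont: 7, Pinehurst: 12, Claybrook: 4, Stonebridge: 3, Millford: 10, Ashgrove: 4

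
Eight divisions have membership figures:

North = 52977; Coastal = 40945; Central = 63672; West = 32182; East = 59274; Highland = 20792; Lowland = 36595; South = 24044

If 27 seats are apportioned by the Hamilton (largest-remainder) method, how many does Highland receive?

The standard divisor is 330481/27 ≈ 12240.037.
Standard quotas: North 4.3282, Coastal 3.3452, Central 5.2019, West 2.6292, East 4.8426, Highland 1.6987, Lowland 2.9898, South 1.9644.
Lower quotas: North 4, Coastal 3, Central 5, West 2, East 4, Highland 1, Lowland 2, South 1 (sum 22, leaving 5 seats).
Remainders in descending order: Lowland 0.9898, South 0.9644, East 0.8426, Highland 0.6987, West 0.6292, Coastal 0.3452, North 0.3282, Central 0.2019.
Largest remainders: Lowland, South, East, Highland, West receive the extra seats.
Highland receives 2.

2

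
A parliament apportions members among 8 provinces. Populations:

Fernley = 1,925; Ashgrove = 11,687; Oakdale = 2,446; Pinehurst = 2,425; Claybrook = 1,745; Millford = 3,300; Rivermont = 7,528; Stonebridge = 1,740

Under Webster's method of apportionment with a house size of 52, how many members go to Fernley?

Standard divisor 32796/52 ≈ 630.692; standard quotas: Fernley 3.052, Ashgrove 18.530, Oakdale 3.878, Pinehurst 3.845, Claybrook 2.767, Millford 5.232, Rivermont 11.936, Stonebridge 2.759.
Rounding to the nearest integer gives 3, 19, 4, 4, 3, 5, 12, 3 = 53 seats, so the divisor must be adjusted.
With modified divisor 640: modified quotas Fernley 3.008, Ashgrove 18.261, Oakdale 3.822, Pinehurst 3.789, Claybrook 2.727, Millford 5.156, Rivermont 11.762, Stonebridge 2.719.
Rounding to the nearest integer: Fernley 3, Ashgrove 18, Oakdale 4, Pinehurst 4, Claybrook 3, Millford 5, Rivermont 12, Stonebridge 3 (total 52).
Fernley receives 3.

3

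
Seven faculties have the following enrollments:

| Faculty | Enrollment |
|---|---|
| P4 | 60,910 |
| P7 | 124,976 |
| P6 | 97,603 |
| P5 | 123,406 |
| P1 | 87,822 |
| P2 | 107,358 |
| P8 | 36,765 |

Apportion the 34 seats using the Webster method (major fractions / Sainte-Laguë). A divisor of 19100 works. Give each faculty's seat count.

P4: 3, P7: 7, P6: 5, P5: 6, P1: 5, P2: 6, P8: 2

With modified divisor 19100: modified quotas P4 3.189, P7 6.543, P6 5.110, P5 6.461, P1 4.598, P2 5.621, P8 1.925.
Rounding to the nearest integer: P4 3, P7 7, P6 5, P5 6, P1 5, P2 6, P8 2 (total 34).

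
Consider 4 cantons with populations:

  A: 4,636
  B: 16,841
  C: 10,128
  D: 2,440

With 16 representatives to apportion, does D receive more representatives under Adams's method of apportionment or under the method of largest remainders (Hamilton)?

Adams: A 2, B 7, C 5, D 2.
Hamilton: A 2, B 8, C 5, D 1.
D gets 2 under Adams and 1 under Hamilton.

Adams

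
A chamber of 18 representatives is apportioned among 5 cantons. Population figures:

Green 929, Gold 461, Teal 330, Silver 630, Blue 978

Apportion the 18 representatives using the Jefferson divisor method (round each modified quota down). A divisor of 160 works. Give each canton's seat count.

Green: 5, Gold: 2, Teal: 2, Silver: 3, Blue: 6

With modified divisor 160: modified quotas Green 5.806, Gold 2.881, Teal 2.062, Silver 3.938, Blue 6.112.
Rounding down: Green 5, Gold 2, Teal 2, Silver 3, Blue 6 (total 18).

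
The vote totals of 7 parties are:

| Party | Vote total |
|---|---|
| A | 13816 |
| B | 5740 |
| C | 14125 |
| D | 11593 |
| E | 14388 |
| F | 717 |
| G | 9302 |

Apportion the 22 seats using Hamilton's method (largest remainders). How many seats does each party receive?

Standard divisor: 69681 ÷ 22 ≈ 3167.318.
Standard quotas: A 4.3620, B 1.8123, C 4.4596, D 3.6602, E 4.5426, F 0.2264, G 2.9369.
Lower quotas: A 4, B 1, C 4, D 3, E 4, F 0, G 2 (sum 18, leaving 4 seats).
Remainders in descending order: G 0.9369, B 0.8123, D 0.6602, E 0.5426, C 0.4596, A 0.3620, F 0.2264.
The surplus seats go to G, B, D, E.

A 4; B 2; C 4; D 4; E 5; F 0; G 3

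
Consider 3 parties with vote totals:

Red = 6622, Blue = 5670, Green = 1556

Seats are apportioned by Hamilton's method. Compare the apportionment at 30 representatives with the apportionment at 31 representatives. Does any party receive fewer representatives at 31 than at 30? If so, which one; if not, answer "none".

At 30 seats: Red 14, Blue 12, Green 4.
At 31 seats: Red 15, Blue 13, Green 3.
Green drops from 4 to 3.

Green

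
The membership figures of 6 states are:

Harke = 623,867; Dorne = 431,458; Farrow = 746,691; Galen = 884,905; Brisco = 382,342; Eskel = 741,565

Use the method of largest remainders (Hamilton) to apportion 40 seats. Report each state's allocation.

Harke: 7; Dorne: 4; Farrow: 8; Galen: 9; Brisco: 4; Eskel: 8

Standard divisor: 3810828 ÷ 40 ≈ 95270.7.
Standard quotas: Harke 6.5484, Dorne 4.5288, Farrow 7.8376, Galen 9.2883, Brisco 4.0132, Eskel 7.7838.
Lower quotas: Harke 6, Dorne 4, Farrow 7, Galen 9, Brisco 4, Eskel 7 (sum 37, leaving 3 seats).
Remainders in descending order: Farrow 0.8376, Eskel 0.7838, Harke 0.5484, Dorne 0.5288, Galen 0.2883, Brisco 0.0132.
The surplus seats go to Farrow, Eskel, Harke.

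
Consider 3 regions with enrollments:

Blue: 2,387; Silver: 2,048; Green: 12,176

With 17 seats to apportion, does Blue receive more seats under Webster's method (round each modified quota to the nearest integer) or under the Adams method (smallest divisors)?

Webster: Blue 2, Silver 2, Green 13.
Adams: Blue 3, Silver 2, Green 12.
Blue gets 2 under Webster and 3 under Adams.

Adams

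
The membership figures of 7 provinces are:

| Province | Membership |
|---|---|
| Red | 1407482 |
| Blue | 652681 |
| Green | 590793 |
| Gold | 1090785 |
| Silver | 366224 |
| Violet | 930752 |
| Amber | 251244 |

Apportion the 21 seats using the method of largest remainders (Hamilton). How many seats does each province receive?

The standard divisor is 5289961/21 ≈ 251902.905.
Standard quotas: Red 5.5874, Blue 2.5910, Green 2.3453, Gold 4.3302, Silver 1.4538, Violet 3.6949, Amber 0.9974.
Lower quotas: Red 5, Blue 2, Green 2, Gold 4, Silver 1, Violet 3, Amber 0 (sum 17, leaving 4 seats).
Remainders in descending order: Amber 0.9974, Violet 0.6949, Blue 0.5910, Red 0.5874, Silver 0.4538, Green 0.3453, Gold 0.3302.
The surplus seats go to Amber, Violet, Blue, Red.

Red 6, Blue 3, Green 2, Gold 4, Silver 1, Violet 4, Amber 1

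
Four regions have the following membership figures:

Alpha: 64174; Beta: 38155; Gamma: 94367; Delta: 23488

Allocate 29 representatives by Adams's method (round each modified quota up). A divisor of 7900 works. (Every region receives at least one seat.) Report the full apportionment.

Alpha=9, Beta=5, Gamma=12, Delta=3

With modified divisor 7900: modified quotas Alpha 8.123, Beta 4.830, Gamma 11.945, Delta 2.973.
Rounding up: Alpha 9, Beta 5, Gamma 12, Delta 3 (total 29).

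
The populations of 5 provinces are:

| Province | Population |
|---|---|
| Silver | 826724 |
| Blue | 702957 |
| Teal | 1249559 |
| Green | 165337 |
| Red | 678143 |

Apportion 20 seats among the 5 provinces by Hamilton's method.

Total 3622720; standard divisor 3622720/20 = 181136.
Standard quotas: Silver 4.5641, Blue 3.8808, Teal 6.8985, Green 0.9128, Red 3.7438.
Lower quotas: Silver 4, Blue 3, Teal 6, Green 0, Red 3 (sum 16, leaving 4 seats).
Remainders in descending order: Green 0.9128, Teal 0.8985, Blue 0.8808, Red 0.7438, Silver 0.5641.
Largest remainders: Green, Teal, Blue, Red receive the extra seats.

Silver 4, Blue 4, Teal 7, Green 1, Red 4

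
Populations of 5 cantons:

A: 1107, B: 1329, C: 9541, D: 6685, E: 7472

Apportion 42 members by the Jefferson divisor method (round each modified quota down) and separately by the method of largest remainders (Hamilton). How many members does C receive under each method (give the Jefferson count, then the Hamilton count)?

Jefferson: A 1, B 2, C 16, D 11, E 12.
Hamilton: A 2, B 2, C 15, D 11, E 12.
C gets 16 under Jefferson and 15 under Hamilton.

16 and 15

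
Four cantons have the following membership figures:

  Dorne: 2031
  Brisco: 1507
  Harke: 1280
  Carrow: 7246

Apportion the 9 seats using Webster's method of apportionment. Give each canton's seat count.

Standard divisor 12064/9 ≈ 1340.444; standard quotas: Dorne 1.515, Brisco 1.124, Harke 0.955, Carrow 5.406.
Rounding to the nearest integer gives Dorne 2, Brisco 1, Harke 1, Carrow 5 — total 9, matching the house size, so no adjustment is needed.

Dorne 2, Brisco 1, Harke 1, Carrow 5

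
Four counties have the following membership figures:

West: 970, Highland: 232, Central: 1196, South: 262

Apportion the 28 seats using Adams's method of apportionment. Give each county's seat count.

West: 10; Highland: 3; Central: 12; South: 3

Standard divisor 2660/28 ≈ 95; standard quotas: West 10.211, Highland 2.442, Central 12.589, South 2.758.
Rounding up gives 11, 3, 13, 3 = 30 seats, so the divisor must be adjusted.
With modified divisor 100: modified quotas West 9.700, Highland 2.320, Central 11.960, South 2.620.
Rounding up: West 10, Highland 3, Central 12, South 3 (total 28).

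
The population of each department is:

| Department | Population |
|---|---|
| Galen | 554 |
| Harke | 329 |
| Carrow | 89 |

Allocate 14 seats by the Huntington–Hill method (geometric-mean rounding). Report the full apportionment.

Galen 8; Harke 5; Carrow 1

With divisor 69: modified quotas Galen 8.029, Harke 4.768, Carrow 1.290.
Geometric-mean thresholds: Galen √(8·9)=8.485, Harke √(4·5)=4.472, Carrow √(1·2)=1.414.
Each quota rounded against its threshold gives Galen 8, Harke 5, Carrow 1 (total 14).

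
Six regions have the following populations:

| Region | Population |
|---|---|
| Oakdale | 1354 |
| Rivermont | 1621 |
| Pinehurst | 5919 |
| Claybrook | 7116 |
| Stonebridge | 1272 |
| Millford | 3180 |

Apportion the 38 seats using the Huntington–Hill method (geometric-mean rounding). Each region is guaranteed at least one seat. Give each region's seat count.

Oakdale=3; Rivermont=3; Pinehurst=11; Claybrook=13; Stonebridge=2; Millford=6

With divisor 540: modified quotas Oakdale 2.507, Rivermont 3.002, Pinehurst 10.961, Claybrook 13.178, Stonebridge 2.356, Millford 5.889.
Geometric-mean thresholds: Oakdale √(2·3)=2.449, Rivermont √(3·4)=3.464, Pinehurst √(10·11)=10.488, Claybrook √(13·14)=13.491, Stonebridge √(2·3)=2.449, Millford √(5·6)=5.477.
Each quota rounded against its threshold gives Oakdale 3, Rivermont 3, Pinehurst 11, Claybrook 13, Stonebridge 2, Millford 6 (total 38).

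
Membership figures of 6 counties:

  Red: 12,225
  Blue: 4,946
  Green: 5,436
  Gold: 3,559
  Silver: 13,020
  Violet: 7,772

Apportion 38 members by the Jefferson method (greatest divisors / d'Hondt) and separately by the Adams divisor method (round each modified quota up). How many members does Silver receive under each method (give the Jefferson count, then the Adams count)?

11 and 10

Jefferson: Red 10, Blue 4, Green 4, Gold 3, Silver 11, Violet 6.
Adams: Red 10, Blue 4, Green 5, Gold 3, Silver 10, Violet 6.
Silver gets 11 under Jefferson and 10 under Adams.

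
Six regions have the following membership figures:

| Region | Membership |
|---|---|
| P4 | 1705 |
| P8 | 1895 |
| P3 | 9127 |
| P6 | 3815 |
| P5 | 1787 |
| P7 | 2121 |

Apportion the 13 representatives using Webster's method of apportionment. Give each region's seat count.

P4 1; P8 1; P3 6; P6 3; P5 1; P7 1

Standard divisor 20450/13 ≈ 1573.077; standard quotas: P4 1.084, P8 1.205, P3 5.802, P6 2.425, P5 1.136, P7 1.348.
Rounding to the nearest integer gives 1, 1, 6, 2, 1, 1 = 12 seats, so the divisor must be adjusted.
With modified divisor 1500: modified quotas P4 1.137, P8 1.263, P3 6.085, P6 2.543, P5 1.191, P7 1.414.
Rounding to the nearest integer: P4 1, P8 1, P3 6, P6 3, P5 1, P7 1 (total 13).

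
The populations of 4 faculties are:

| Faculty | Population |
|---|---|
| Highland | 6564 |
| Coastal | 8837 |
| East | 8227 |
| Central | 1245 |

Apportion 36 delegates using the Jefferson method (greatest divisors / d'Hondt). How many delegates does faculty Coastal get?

Standard divisor 24873/36 ≈ 690.917; standard quotas: Highland 9.500, Coastal 12.790, East 11.907, Central 1.802.
Rounding down gives 9, 12, 11, 1 = 33 seats, so the divisor must be adjusted.
With modified divisor 640: modified quotas Highland 10.256, Coastal 13.808, East 12.855, Central 1.945.
Rounding down: Highland 10, Coastal 13, East 12, Central 1 (total 36).
Coastal receives 13.

13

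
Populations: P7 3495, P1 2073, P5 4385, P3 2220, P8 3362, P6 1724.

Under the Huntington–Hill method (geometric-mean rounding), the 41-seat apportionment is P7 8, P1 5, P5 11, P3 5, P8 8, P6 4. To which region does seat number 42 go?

Priority for the next seat is population ÷ (√(s·(s+1))).
Priorities: P7 411.890, P1 378.476, P5 381.665, P3 405.315, P8 396.215, P6 385.498.
Highest priority: P7.

P7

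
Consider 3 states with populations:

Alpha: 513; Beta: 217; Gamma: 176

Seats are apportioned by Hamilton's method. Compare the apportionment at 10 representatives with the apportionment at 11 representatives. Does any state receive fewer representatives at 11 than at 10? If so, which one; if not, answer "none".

At 10 seats: Alpha 6, Beta 2, Gamma 2.
At 11 seats: Alpha 6, Beta 3, Gamma 2.
No state's allocation decreased.

none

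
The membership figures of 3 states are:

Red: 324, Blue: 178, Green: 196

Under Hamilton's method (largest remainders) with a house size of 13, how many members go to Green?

4

Total 698; standard divisor 698/13 ≈ 53.692.
Standard quotas: Red 6.034, Blue 3.315, Green 3.650.
Lower quotas: Red 6, Blue 3, Green 3 (sum 12, leaving 1 seat).
Remainders in descending order: Green 0.650, Blue 0.315, Red 0.034.
The surplus seat goes to Green.
Green receives 4.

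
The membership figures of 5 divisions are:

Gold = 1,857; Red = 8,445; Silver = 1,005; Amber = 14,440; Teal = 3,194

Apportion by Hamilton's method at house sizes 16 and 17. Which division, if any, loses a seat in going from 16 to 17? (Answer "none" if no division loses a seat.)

none

At 16 seats: Gold 1, Red 5, Silver 0, Amber 8, Teal 2.
At 17 seats: Gold 1, Red 5, Silver 1, Amber 8, Teal 2.
No division's allocation decreased.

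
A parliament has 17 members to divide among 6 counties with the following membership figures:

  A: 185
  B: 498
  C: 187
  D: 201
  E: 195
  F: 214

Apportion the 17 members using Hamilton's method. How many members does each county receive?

A 2; B 6; C 2; D 2; E 2; F 3

The standard divisor is 1480/17 ≈ 87.059.
Standard quotas: A 2.125, B 5.720, C 2.148, D 2.309, E 2.240, F 2.458.
Lower quotas: A 2, B 5, C 2, D 2, E 2, F 2 (sum 15, leaving 2 seats).
Remainders in descending order: B 0.720, F 0.458, D 0.309, E 0.240, C 0.148, A 0.125.
The surplus seats go to B, F.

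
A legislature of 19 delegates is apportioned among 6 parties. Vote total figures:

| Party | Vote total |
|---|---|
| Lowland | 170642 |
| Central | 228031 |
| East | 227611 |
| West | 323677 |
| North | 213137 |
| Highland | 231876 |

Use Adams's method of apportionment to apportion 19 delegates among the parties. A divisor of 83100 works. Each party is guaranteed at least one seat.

With modified divisor 83100: modified quotas Lowland 2.053, Central 2.744, East 2.739, West 3.895, North 2.565, Highland 2.790.
Rounding up: Lowland 3, Central 3, East 3, West 4, North 3, Highland 3 (total 19).

Lowland: 3; Central: 3; East: 3; West: 4; North: 3; Highland: 3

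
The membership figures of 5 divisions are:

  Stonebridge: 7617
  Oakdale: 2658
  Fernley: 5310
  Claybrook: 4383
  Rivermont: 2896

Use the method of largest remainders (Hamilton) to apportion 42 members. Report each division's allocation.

Stonebridge: 14, Oakdale: 5, Fernley: 10, Claybrook: 8, Rivermont: 5

Total 22864; standard divisor 22864/42 ≈ 544.381.
Standard quotas: Stonebridge 13.9920, Oakdale 4.8826, Fernley 9.7542, Claybrook 8.0513, Rivermont 5.3198.
Lower quotas: Stonebridge 13, Oakdale 4, Fernley 9, Claybrook 8, Rivermont 5 (sum 39, leaving 3 seats).
Remainders in descending order: Stonebridge 0.9920, Oakdale 0.8826, Fernley 0.7542, Rivermont 0.3198, Claybrook 0.0513.
The surplus seats go to Stonebridge, Oakdale, Fernley.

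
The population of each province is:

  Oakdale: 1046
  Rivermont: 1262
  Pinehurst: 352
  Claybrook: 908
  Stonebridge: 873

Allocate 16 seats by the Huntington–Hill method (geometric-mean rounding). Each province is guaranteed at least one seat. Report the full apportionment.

With divisor 272: modified quotas Oakdale 3.846, Rivermont 4.640, Pinehurst 1.294, Claybrook 3.338, Stonebridge 3.210.
Geometric-mean thresholds: Oakdale √(3·4)=3.464, Rivermont √(4·5)=4.472, Pinehurst √(1·2)=1.414, Claybrook √(3·4)=3.464, Stonebridge √(3·4)=3.464.
Each quota rounded against its threshold gives Oakdale 4, Rivermont 5, Pinehurst 1, Claybrook 3, Stonebridge 3 (total 16).

Oakdale=4, Rivermont=5, Pinehurst=1, Claybrook=3, Stonebridge=3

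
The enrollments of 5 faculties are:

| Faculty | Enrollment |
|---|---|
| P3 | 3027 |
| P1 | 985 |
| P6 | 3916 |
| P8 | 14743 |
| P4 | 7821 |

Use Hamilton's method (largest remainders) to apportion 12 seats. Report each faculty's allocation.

P3: 1, P1: 0, P6: 2, P8: 6, P4: 3

Standard divisor: 30492 ÷ 12 = 2541.
Standard quotas: P3 1.1913, P1 0.3876, P6 1.5411, P8 5.8020, P4 3.0779.
Lower quotas: P3 1, P1 0, P6 1, P8 5, P4 3 (sum 10, leaving 2 seats).
Remainders in descending order: P8 0.8020, P6 0.5411, P1 0.3876, P3 0.1913, P4 0.0779.
The surplus seats go to P8, P6.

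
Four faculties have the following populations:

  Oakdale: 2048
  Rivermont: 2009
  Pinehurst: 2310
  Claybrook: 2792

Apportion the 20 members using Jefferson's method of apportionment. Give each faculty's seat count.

Oakdale 5; Rivermont 4; Pinehurst 5; Claybrook 6

Standard divisor 9159/20 ≈ 457.95; standard quotas: Oakdale 4.472, Rivermont 4.387, Pinehurst 5.044, Claybrook 6.097.
Rounding down gives 4, 4, 5, 6 = 19 seats, so the divisor must be adjusted.
With modified divisor 406: modified quotas Oakdale 5.044, Rivermont 4.948, Pinehurst 5.690, Claybrook 6.877.
Rounding down: Oakdale 5, Rivermont 4, Pinehurst 5, Claybrook 6 (total 20).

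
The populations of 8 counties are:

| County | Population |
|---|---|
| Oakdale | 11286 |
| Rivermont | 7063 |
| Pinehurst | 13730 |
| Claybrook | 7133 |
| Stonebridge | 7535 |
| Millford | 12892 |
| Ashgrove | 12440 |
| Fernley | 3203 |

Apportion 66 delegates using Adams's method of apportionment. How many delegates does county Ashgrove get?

Standard divisor 75282/66 ≈ 1140.636; standard quotas: Oakdale 9.894, Rivermont 6.192, Pinehurst 12.037, Claybrook 6.254, Stonebridge 6.606, Millford 11.302, Ashgrove 10.906, Fernley 2.808.
Rounding up gives 10, 7, 13, 7, 7, 12, 11, 3 = 70 seats, so the divisor must be adjusted.
With modified divisor 1200: modified quotas Oakdale 9.405, Rivermont 5.886, Pinehurst 11.442, Claybrook 5.944, Stonebridge 6.279, Millford 10.743, Ashgrove 10.367, Fernley 2.669.
Rounding up: Oakdale 10, Rivermont 6, Pinehurst 12, Claybrook 6, Stonebridge 7, Millford 11, Ashgrove 11, Fernley 3 (total 66).
Ashgrove receives 11.

11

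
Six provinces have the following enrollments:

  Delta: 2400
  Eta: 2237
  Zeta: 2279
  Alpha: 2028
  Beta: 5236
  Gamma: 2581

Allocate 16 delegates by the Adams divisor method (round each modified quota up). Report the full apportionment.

Delta=2; Eta=2; Zeta=2; Alpha=2; Beta=5; Gamma=3

Standard divisor 16761/16 ≈ 1047.562; standard quotas: Delta 2.291, Eta 2.135, Zeta 2.176, Alpha 1.936, Beta 4.998, Gamma 2.464.
Rounding up gives 3, 3, 3, 2, 5, 3 = 19 seats, so the divisor must be adjusted.
With modified divisor 1250: modified quotas Delta 1.920, Eta 1.790, Zeta 1.823, Alpha 1.622, Beta 4.189, Gamma 2.065.
Rounding up: Delta 2, Eta 2, Zeta 2, Alpha 2, Beta 5, Gamma 3 (total 16).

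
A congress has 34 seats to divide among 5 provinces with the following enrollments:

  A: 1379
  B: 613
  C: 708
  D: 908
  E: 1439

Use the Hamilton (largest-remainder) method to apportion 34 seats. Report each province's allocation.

The standard divisor is 5047/34 ≈ 148.441.
Standard quotas: A 9.290, B 4.130, C 4.770, D 6.117, E 9.694.
Lower quotas: A 9, B 4, C 4, D 6, E 9 (sum 32, leaving 2 seats).
Remainders in descending order: C 0.770, E 0.694, A 0.290, B 0.130, D 0.117.
Largest remainders: C, E receive the extra seats.

A 9; B 4; C 5; D 6; E 10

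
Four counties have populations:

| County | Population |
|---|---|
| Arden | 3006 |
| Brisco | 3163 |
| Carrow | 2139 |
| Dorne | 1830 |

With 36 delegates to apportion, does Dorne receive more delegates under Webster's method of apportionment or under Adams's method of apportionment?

Adams

Webster: Arden 11, Brisco 11, Carrow 8, Dorne 6.
Adams: Arden 10, Brisco 11, Carrow 8, Dorne 7.
Dorne gets 6 under Webster and 7 under Adams.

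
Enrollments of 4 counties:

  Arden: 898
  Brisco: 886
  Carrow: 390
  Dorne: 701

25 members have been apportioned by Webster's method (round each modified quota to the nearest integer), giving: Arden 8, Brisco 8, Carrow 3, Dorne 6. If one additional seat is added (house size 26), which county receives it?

Priority for the next seat is population ÷ (current seats + 0.5).
Priorities: Arden 105.647, Brisco 104.235, Carrow 111.429, Dorne 107.846.
Highest priority: Carrow.

Carrow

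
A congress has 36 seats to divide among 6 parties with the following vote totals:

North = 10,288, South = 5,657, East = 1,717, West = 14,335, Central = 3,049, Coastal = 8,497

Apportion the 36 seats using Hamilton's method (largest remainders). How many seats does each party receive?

Standard divisor: 43543 ÷ 36 ≈ 1209.528.
Standard quotas: North 8.5058, South 4.6770, East 1.4196, West 11.8517, Central 2.5208, Coastal 7.0251.
Lower quotas: North 8, South 4, East 1, West 11, Central 2, Coastal 7 (sum 33, leaving 3 seats).
Remainders in descending order: West 0.8517, South 0.6770, Central 0.5208, North 0.5058, East 0.4196, Coastal 0.0251.
Largest remainders: West, South, Central receive the extra seats.

North 8, South 5, East 1, West 12, Central 3, Coastal 7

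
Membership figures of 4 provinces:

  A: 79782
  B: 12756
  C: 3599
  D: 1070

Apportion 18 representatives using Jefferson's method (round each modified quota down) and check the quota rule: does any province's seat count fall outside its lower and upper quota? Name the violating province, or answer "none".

A

Standard quotas: A 14.773, B 2.362, C 0.666, D 0.198.
Jefferson allocation: A 16, B 2, C 0, D 0.
A has quota 14.773 (lower 14, upper 15) but receives 16 — outside the quota interval.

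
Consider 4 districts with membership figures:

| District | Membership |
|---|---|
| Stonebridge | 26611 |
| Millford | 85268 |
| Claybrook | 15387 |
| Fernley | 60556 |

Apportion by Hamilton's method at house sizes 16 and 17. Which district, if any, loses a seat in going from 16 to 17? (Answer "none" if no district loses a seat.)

Claybrook

At 16 seats: Stonebridge 2, Millford 7, Claybrook 2, Fernley 5.
At 17 seats: Stonebridge 2, Millford 8, Claybrook 1, Fernley 6.
Claybrook drops from 2 to 1.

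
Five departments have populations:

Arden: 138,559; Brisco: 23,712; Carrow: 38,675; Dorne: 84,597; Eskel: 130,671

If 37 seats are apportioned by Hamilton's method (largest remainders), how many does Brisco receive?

Total 416214; standard divisor 416214/37 ≈ 11249.027.
Standard quotas: Arden 12.3174, Brisco 2.1079, Carrow 3.4381, Dorne 7.5204, Eskel 11.6162.
Lower quotas: Arden 12, Brisco 2, Carrow 3, Dorne 7, Eskel 11 (sum 35, leaving 2 seats).
Remainders in descending order: Eskel 0.6162, Dorne 0.5204, Carrow 0.4381, Arden 0.3174, Brisco 0.1079.
Largest remainders: Eskel, Dorne receive the extra seats.
Brisco receives 2.

2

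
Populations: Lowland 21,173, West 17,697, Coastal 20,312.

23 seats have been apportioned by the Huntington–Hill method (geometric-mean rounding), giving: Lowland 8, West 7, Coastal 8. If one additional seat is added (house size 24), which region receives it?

Lowland

Priority for the next seat is population ÷ (√(s·(s+1))).
Priorities: Lowland 2495.262, West 2364.861, Coastal 2393.792.
Highest priority: Lowland.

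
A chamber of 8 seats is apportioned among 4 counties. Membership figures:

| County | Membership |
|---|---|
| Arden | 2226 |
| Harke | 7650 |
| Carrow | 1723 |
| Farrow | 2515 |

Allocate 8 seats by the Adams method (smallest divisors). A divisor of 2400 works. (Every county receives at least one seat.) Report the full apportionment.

With modified divisor 2400: modified quotas Arden 0.927, Harke 3.188, Carrow 0.718, Farrow 1.048.
Rounding up: Arden 1, Harke 4, Carrow 1, Farrow 2 (total 8).

Arden 1, Harke 4, Carrow 1, Farrow 2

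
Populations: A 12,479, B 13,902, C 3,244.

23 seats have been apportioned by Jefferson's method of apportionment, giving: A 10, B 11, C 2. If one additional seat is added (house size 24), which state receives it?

Priority for the next seat is population ÷ (current seats + 1).
Priorities: A 1134.455, B 1158.500, C 1081.333.
Highest priority: B.

B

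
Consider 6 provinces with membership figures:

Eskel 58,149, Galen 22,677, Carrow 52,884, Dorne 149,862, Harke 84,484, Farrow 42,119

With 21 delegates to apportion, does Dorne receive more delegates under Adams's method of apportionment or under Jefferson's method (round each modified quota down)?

Adams: Eskel 3, Galen 2, Carrow 3, Dorne 7, Harke 4, Farrow 2.
Jefferson: Eskel 3, Galen 1, Carrow 3, Dorne 8, Harke 4, Farrow 2.
Dorne gets 7 under Adams and 8 under Jefferson.

Jefferson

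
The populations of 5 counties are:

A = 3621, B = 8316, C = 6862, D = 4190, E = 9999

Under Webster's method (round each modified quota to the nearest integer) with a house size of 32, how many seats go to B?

8

Standard divisor 32988/32 ≈ 1030.875; standard quotas: A 3.513, B 8.067, C 6.656, D 4.065, E 9.700.
Rounding to the nearest integer gives 4, 8, 7, 4, 10 = 33 seats, so the divisor must be adjusted.
With modified divisor 1044: modified quotas A 3.468, B 7.966, C 6.573, D 4.013, E 9.578.
Rounding to the nearest integer: A 3, B 8, C 7, D 4, E 10 (total 32).
B receives 8.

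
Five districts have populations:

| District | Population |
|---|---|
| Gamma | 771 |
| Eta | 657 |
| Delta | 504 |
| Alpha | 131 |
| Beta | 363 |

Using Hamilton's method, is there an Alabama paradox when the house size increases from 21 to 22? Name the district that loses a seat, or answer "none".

At 21 seats: Gamma 7, Eta 6, Delta 4, Alpha 1, Beta 3.
At 22 seats: Gamma 7, Eta 6, Delta 5, Alpha 1, Beta 3.
No district's allocation decreased.

none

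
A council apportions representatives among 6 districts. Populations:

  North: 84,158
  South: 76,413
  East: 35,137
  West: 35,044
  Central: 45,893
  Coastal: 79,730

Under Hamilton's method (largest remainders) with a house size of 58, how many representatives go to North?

Standard divisor: 356375 ÷ 58 ≈ 6144.397.
Standard quotas: North 13.6967, South 12.4362, East 5.7185, West 5.7034, Central 7.4691, Coastal 12.9761.
Lower quotas: North 13, South 12, East 5, West 5, Central 7, Coastal 12 (sum 54, leaving 4 seats).
Remainders in descending order: Coastal 0.9761, East 0.7185, West 0.7034, North 0.6967, Central 0.4691, South 0.4362.
Largest remainders: Coastal, East, West, North receive the extra seats.
North receives 14.

14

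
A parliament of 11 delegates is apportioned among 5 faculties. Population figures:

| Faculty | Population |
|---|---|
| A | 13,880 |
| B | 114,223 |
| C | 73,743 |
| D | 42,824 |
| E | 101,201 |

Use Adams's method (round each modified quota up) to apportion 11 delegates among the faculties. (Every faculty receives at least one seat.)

A 1; B 3; C 2; D 2; E 3

Standard divisor 345871/11 ≈ 31442.818; standard quotas: A 0.441, B 3.633, C 2.345, D 1.362, E 3.219.
Rounding up gives 1, 4, 3, 2, 4 = 14 seats, so the divisor must be adjusted.
With modified divisor 40400: modified quotas A 0.344, B 2.827, C 1.825, D 1.060, E 2.505.
Rounding up: A 1, B 3, C 2, D 2, E 3 (total 11).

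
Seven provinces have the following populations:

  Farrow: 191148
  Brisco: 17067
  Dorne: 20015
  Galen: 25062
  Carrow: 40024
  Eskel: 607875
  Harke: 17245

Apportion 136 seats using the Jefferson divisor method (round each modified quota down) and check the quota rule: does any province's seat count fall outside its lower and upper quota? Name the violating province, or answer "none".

Eskel

Standard quotas: Farrow 28.305, Brisco 2.527, Dorne 2.964, Galen 3.711, Carrow 5.927, Eskel 90.013, Harke 2.554.
Jefferson allocation: Farrow 28, Brisco 2, Dorne 3, Galen 3, Carrow 6, Eskel 92, Harke 2.
Eskel has quota 90.013 (lower 90, upper 91) but receives 92 — outside the quota interval.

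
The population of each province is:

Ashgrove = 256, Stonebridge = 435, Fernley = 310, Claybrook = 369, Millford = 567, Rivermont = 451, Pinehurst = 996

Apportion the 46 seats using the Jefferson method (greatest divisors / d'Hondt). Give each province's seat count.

Ashgrove: 3, Stonebridge: 6, Fernley: 4, Claybrook: 5, Millford: 8, Rivermont: 6, Pinehurst: 14

Standard divisor 3384/46 ≈ 73.565; standard quotas: Ashgrove 3.480, Stonebridge 5.913, Fernley 4.214, Claybrook 5.016, Millford 7.707, Rivermont 6.131, Pinehurst 13.539.
Rounding down gives 3, 5, 4, 5, 7, 6, 13 = 43 seats, so the divisor must be adjusted.
With modified divisor 70: modified quotas Ashgrove 3.657, Stonebridge 6.214, Fernley 4.429, Claybrook 5.271, Millford 8.100, Rivermont 6.443, Pinehurst 14.229.
Rounding down: Ashgrove 3, Stonebridge 6, Fernley 4, Claybrook 5, Millford 8, Rivermont 6, Pinehurst 14 (total 46).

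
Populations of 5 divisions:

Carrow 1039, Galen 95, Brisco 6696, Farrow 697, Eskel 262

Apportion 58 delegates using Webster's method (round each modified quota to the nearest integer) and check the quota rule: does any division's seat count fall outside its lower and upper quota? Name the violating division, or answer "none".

Brisco

Standard quotas: Carrow 6.857, Galen 0.627, Brisco 44.188, Farrow 4.600, Eskel 1.729.
Webster allocation: Carrow 7, Galen 1, Brisco 43, Farrow 5, Eskel 2.
Brisco has quota 44.188 (lower 44, upper 45) but receives 43 — outside the quota interval.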